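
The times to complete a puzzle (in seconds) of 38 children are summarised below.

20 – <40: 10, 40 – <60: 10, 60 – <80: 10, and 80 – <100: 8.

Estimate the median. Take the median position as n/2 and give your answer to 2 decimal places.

Cumulative frequencies: 10, 20, 30, 38
n = 38; position = n/2 = 19.
This falls in the class 40 – <60: L = 40, F = 10, f = 10, h = 20.
Median ≈ 40 + ((19 − 10) / 10) × 20 = 58.0000

58.00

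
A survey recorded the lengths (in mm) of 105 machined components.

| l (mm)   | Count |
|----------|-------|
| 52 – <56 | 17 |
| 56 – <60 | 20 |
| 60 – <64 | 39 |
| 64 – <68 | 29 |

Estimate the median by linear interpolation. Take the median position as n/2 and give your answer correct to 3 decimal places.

Cumulative frequencies: 17, 37, 76, 105
n = 105; position = n/2 = 52.5.
This falls in the class 60 – <64: L = 60, F = 37, f = 39, h = 4.
Median ≈ 60 + ((52.5 − 37) / 39) × 4 = 61.5897

61.590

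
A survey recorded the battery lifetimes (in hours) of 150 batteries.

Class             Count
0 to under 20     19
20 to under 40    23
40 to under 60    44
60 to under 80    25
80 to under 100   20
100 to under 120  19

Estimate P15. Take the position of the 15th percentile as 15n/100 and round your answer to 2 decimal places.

Cumulative frequencies: 19, 42, 86, 111, 131, 150
n = 150; position = 15n/100 = 22.5.
This falls in the class 20 to under 40: L = 20, F = 19, f = 23, h = 20.
15th percentile ≈ 20 + ((22.5 − 19) / 23) × 20 = 23.0435

23.04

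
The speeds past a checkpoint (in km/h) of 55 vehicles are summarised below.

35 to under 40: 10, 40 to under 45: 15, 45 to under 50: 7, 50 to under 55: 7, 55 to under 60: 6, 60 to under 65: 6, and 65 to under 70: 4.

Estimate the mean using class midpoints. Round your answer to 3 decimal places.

Midpoints: 37.5, 42.5, 47.5, 52.5, 57.5, 62.5, 67.5
Σfm = 10×37.5 + 15×42.5 + 7×47.5 + 7×52.5 + 6×57.5 + 6×62.5 + 4×67.5 = 2702.5
n = Σf = 55
Mean = 2702.5 / 55 = 49.1364

49.136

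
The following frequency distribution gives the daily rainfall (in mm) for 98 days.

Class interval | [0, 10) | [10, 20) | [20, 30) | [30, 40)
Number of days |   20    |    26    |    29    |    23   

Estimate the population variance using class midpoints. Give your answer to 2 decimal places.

112.38

Midpoints: 5, 15, 25, 35
n = 98, Σfm = 2020, mean = 20.6122
Σfm² = 52650
Σf(m − x̄)² = Σfm² − (Σfm)²/n = 52650 − 2020²/98 = 11013.2653
Population variance = 11013.2653 / 98 = 112.3803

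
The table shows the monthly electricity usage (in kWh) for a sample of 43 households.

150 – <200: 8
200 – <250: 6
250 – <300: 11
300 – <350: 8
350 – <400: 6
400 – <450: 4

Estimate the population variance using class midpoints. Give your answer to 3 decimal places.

6027.582

Midpoints: 175, 225, 275, 325, 375, 425
n = 43, Σfm = 12325, mean = 286.6279
Σfm² = 3791875
Σf(m − x̄)² = Σfm² − (Σfm)²/n = 3791875 − 12325²/43 = 259186.0465
Population variance = 259186.0465 / 43 = 6027.5825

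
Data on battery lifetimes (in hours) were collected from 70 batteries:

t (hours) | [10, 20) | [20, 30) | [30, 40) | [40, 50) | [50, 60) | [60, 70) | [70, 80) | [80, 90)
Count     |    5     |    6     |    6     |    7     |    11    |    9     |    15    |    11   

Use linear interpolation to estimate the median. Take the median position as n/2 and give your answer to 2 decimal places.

Cumulative frequencies: 5, 11, 17, 24, 35, 44, 59, 70
n = 70; position = n/2 = 35.
This falls in the class [50, 60): L = 50, F = 24, f = 11, h = 10.
Median ≈ 50 + ((35 − 24) / 11) × 10 = 60.0000

60.00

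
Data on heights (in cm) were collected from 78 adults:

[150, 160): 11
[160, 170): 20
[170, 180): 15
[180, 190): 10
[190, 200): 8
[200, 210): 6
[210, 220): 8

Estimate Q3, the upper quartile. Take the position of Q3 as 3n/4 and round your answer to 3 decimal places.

193.125

Cumulative frequencies: 11, 31, 46, 56, 64, 70, 78
n = 78; position = 3n/4 = 58.5.
This falls in the class [190, 200): L = 190, F = 56, f = 8, h = 10.
Upper quartile ≈ 190 + ((58.5 − 56) / 8) × 10 = 193.1250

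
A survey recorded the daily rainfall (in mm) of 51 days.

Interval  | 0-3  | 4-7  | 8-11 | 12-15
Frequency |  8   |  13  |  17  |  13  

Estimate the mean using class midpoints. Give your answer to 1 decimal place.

8.2

Midpoints: 1.5, 5.5, 9.5, 13.5
Σfm = 8×1.5 + 13×5.5 + 17×9.5 + 13×13.5 = 420.5
n = Σf = 51
Mean = 420.5 / 51 = 8.2451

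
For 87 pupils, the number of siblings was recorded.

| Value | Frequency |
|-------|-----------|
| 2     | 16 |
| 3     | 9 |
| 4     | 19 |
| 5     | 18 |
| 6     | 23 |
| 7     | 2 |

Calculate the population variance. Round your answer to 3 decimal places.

Values: 2, 3, 4, 5, 6, 7
n = 87, Σfx = 377, mean = 4.3333
Σfx² = 1825
Σf(x − x̄)² = Σfx² − (Σfx)²/n = 1825 − 377²/87 = 191.3333
Population variance = 191.3333 / 87 = 2.1992

2.199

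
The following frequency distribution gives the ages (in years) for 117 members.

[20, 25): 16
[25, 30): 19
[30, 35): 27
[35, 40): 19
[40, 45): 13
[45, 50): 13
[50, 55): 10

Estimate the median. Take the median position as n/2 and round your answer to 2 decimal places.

Cumulative frequencies: 16, 35, 62, 81, 94, 107, 117
n = 117; position = n/2 = 58.5.
This falls in the class [30, 35): L = 30, F = 35, f = 27, h = 5.
Median ≈ 30 + ((58.5 − 35) / 27) × 5 = 34.3519

34.35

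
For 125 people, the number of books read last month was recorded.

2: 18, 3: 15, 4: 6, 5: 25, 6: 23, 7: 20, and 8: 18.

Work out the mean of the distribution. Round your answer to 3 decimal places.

Values: 2, 3, 4, 5, 6, 7, 8
Σfx = 18×2 + 15×3 + 6×4 + 25×5 + 23×6 + 20×7 + 18×8 = 652
n = Σf = 125
Mean = 652 / 125 = 5.2160

5.216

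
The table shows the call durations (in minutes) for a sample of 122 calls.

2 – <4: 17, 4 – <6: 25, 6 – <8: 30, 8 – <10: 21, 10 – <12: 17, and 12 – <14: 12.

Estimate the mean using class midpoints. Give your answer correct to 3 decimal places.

Midpoints: 3, 5, 7, 9, 11, 13
Σfm = 17×3 + 25×5 + 30×7 + 21×9 + 17×11 + 12×13 = 918
n = Σf = 122
Mean = 918 / 122 = 7.5246

7.525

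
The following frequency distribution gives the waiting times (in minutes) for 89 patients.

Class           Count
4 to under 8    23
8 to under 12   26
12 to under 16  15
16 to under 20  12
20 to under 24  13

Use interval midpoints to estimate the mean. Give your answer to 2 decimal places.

Midpoints: 6, 10, 14, 18, 22
Σfm = 23×6 + 26×10 + 15×14 + 12×18 + 13×22 = 1110
n = Σf = 89
Mean = 1110 / 89 = 12.4719

12.47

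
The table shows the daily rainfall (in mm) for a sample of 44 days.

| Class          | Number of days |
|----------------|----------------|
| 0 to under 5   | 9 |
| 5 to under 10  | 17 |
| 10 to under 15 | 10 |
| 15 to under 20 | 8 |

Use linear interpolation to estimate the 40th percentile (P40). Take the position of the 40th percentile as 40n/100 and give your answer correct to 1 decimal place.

7.5

Cumulative frequencies: 9, 26, 36, 44
n = 44; position = 40n/100 = 17.6.
This falls in the class 5 to under 10: L = 5, F = 9, f = 17, h = 5.
40th percentile ≈ 5 + ((17.6 − 9) / 17) × 5 = 7.5294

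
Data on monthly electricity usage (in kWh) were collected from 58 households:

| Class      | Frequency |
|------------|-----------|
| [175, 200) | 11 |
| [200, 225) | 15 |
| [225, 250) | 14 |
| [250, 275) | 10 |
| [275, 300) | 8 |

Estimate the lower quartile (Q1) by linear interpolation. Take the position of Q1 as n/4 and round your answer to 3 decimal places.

Cumulative frequencies: 11, 26, 40, 50, 58
n = 58; position = n/4 = 14.5.
This falls in the class [200, 225): L = 200, F = 11, f = 15, h = 25.
Lower quartile ≈ 200 + ((14.5 − 11) / 15) × 25 = 205.8333

205.833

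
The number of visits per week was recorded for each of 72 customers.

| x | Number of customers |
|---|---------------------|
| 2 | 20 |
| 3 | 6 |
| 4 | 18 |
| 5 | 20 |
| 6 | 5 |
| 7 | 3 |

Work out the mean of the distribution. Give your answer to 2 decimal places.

3.90

Values: 2, 3, 4, 5, 6, 7
Σfx = 20×2 + 6×3 + 18×4 + 20×5 + 5×6 + 3×7 = 281
n = Σf = 72
Mean = 281 / 72 = 3.9028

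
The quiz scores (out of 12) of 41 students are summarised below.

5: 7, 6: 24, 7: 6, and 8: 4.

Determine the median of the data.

6

Cumulative frequencies: 7, 31, 37, 41
n = 41, so the median is the value in position (n+1)/2 = 21.
Position 21 falls at value 6.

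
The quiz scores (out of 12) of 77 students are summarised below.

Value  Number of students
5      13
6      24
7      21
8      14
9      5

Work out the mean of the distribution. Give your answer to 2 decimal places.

6.66

Values: 5, 6, 7, 8, 9
Σfx = 13×5 + 24×6 + 21×7 + 14×8 + 5×9 = 513
n = Σf = 77
Mean = 513 / 77 = 6.6623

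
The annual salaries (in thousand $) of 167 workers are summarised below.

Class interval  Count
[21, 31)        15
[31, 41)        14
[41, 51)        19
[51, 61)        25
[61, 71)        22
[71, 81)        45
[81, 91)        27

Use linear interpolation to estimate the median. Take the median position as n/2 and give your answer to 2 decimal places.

Cumulative frequencies: 15, 29, 48, 73, 95, 140, 167
n = 167; position = n/2 = 83.5.
This falls in the class [61, 71): L = 61, F = 73, f = 22, h = 10.
Median ≈ 61 + ((83.5 − 73) / 22) × 10 = 65.7727

65.77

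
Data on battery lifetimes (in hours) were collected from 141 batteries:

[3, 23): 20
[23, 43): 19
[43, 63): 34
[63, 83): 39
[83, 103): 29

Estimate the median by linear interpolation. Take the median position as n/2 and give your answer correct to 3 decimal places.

61.529

Cumulative frequencies: 20, 39, 73, 112, 141
n = 141; position = n/2 = 70.5.
This falls in the class [43, 63): L = 43, F = 39, f = 34, h = 20.
Median ≈ 43 + ((70.5 − 39) / 34) × 20 = 61.5294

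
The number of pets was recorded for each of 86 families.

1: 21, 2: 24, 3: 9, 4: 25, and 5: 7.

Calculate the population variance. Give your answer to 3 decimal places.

Values: 1, 2, 3, 4, 5
n = 86, Σfx = 231, mean = 2.6860
Σfx² = 773
Σf(x − x̄)² = Σfx² − (Σfx)²/n = 773 − 231²/86 = 152.5233
Population variance = 152.5233 / 86 = 1.7735

1.774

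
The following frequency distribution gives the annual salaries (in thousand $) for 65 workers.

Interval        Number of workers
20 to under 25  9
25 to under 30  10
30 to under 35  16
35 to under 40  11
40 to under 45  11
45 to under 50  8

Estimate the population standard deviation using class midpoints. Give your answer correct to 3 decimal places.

7.846

Midpoints: 22.5, 27.5, 32.5, 37.5, 42.5, 47.5
n = 65, Σfm = 2257.5, mean = 34.7308
Σfm² = 82406.25
Σf(m − x̄)² = Σfm² − (Σfm)²/n = 82406.25 − 2257.5²/65 = 4001.5385
Population variance = 4001.5385 / 65 = 61.5621
Standard deviation = √61.5621 = 7.8462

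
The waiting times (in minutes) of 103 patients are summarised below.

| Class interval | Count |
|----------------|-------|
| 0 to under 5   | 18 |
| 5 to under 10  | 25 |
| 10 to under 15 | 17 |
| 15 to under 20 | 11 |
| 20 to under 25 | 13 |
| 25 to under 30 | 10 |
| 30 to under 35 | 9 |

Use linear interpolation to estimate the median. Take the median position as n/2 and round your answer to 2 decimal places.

12.50

Cumulative frequencies: 18, 43, 60, 71, 84, 94, 103
n = 103; position = n/2 = 51.5.
This falls in the class 10 to under 15: L = 10, F = 43, f = 17, h = 5.
Median ≈ 10 + ((51.5 − 43) / 17) × 5 = 12.5000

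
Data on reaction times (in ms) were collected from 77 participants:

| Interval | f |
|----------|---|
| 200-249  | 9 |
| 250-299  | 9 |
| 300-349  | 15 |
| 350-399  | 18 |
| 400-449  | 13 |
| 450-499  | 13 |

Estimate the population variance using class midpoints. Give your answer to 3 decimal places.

6210.153

Midpoints: 224.5, 274.5, 324.5, 374.5, 424.5, 474.5
n = 77, Σfm = 27786.5, mean = 360.8636
Σfm² = 10505319.25
Σf(m − x̄)² = Σfm² − (Σfm)²/n = 10505319.25 − 27786.5²/77 = 478181.8182
Population variance = 478181.8182 / 77 = 6210.1535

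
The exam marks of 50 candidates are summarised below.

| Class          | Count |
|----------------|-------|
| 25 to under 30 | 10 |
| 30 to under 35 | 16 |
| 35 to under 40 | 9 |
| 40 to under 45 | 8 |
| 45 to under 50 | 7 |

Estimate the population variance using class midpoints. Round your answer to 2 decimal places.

Midpoints: 27.5, 32.5, 37.5, 42.5, 47.5
n = 50, Σfm = 1805, mean = 36.1000
Σfm² = 67362.5
Σf(m − x̄)² = Σfm² − (Σfm)²/n = 67362.5 − 1805²/50 = 2202.0000
Population variance = 2202.0000 / 50 = 44.0400

44.04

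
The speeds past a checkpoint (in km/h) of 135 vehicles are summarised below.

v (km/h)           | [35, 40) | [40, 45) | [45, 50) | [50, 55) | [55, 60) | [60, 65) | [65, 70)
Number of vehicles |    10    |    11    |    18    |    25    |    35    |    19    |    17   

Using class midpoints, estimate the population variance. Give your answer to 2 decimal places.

73.04

Midpoints: 37.5, 42.5, 47.5, 52.5, 57.5, 62.5, 67.5
n = 135, Σfm = 7357.5, mean = 54.5000
Σfm² = 410843.75
Σf(m − x̄)² = Σfm² − (Σfm)²/n = 410843.75 − 7357.5²/135 = 9860.0000
Population variance = 9860.0000 / 135 = 73.0370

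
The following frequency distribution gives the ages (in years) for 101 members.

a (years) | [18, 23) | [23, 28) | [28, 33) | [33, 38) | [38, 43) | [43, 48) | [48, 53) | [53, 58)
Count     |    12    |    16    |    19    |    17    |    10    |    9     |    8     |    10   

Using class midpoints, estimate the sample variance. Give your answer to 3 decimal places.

Midpoints: 20.5, 25.5, 30.5, 35.5, 40.5, 45.5, 50.5, 55.5
n = 101, Σfm = 3610.5, mean = 35.7475
Σfm² = 140785.25
Σf(m − x̄)² = Σfm² − (Σfm)²/n = 140785.25 − 3610.5²/101 = 11718.8119
Sample variance = 11718.8119 / 100 = 117.1881

117.188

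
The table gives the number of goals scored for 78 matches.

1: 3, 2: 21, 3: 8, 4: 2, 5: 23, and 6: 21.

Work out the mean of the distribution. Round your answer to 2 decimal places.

4.08

Values: 1, 2, 3, 4, 5, 6
Σfx = 3×1 + 21×2 + 8×3 + 2×4 + 23×5 + 21×6 = 318
n = Σf = 78
Mean = 318 / 78 = 4.0769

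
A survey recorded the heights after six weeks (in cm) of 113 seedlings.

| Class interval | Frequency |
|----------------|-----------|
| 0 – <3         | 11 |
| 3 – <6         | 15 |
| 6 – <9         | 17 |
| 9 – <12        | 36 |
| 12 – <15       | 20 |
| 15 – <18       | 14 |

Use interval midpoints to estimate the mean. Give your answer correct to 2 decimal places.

9.65

Midpoints: 1.5, 4.5, 7.5, 10.5, 13.5, 16.5
Σfm = 11×1.5 + 15×4.5 + 17×7.5 + 36×10.5 + 20×13.5 + 14×16.5 = 1090.5
n = Σf = 113
Mean = 1090.5 / 113 = 9.6504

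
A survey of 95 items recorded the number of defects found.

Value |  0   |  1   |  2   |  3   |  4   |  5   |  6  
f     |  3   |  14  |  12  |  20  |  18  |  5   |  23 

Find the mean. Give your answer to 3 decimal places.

3.505

Values: 0, 1, 2, 3, 4, 5, 6
Σfx = 3×0 + 14×1 + 12×2 + 20×3 + 18×4 + 5×5 + 23×6 = 333
n = Σf = 95
Mean = 333 / 95 = 3.5053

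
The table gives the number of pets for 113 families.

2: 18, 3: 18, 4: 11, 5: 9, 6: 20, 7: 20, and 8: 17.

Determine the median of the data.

Cumulative frequencies: 18, 36, 47, 56, 76, 96, 113
n = 113, so the median is the value in position (n+1)/2 = 57.
Position 57 falls at value 6.

6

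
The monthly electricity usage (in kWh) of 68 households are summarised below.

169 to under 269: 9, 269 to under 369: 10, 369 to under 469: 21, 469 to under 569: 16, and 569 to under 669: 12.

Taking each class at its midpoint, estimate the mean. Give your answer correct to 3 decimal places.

Midpoints: 219, 319, 419, 519, 619
Σfm = 9×219 + 10×319 + 21×419 + 16×519 + 12×619 = 29692
n = Σf = 68
Mean = 29692 / 68 = 436.6471

436.647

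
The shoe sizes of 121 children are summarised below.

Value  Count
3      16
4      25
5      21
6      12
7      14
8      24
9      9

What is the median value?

5

Cumulative frequencies: 16, 41, 62, 74, 88, 112, 121
n = 121, so the median is the value in position (n+1)/2 = 61.
Position 61 falls at value 5.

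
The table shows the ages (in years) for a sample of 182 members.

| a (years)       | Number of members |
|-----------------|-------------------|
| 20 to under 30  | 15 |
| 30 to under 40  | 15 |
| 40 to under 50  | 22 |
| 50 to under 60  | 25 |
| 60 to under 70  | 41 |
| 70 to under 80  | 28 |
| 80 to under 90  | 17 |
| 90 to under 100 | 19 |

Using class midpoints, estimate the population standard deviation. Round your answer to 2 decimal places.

20.14

Midpoints: 25, 35, 45, 55, 65, 75, 85, 95
n = 182, Σfm = 11280, mean = 61.9780
Σfm² = 772950
Σf(m − x̄)² = Σfm² − (Σfm)²/n = 772950 − 11280²/182 = 73837.9121
Population variance = 73837.9121 / 182 = 405.7028
Standard deviation = √405.7028 = 20.1421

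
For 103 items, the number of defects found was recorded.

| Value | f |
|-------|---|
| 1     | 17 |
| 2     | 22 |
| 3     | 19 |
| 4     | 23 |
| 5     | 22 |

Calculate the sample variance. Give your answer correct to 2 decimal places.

1.96

Values: 1, 2, 3, 4, 5
n = 103, Σfx = 320, mean = 3.1068
Σfx² = 1194
Σf(x − x̄)² = Σfx² − (Σfx)²/n = 1194 − 320²/103 = 199.8252
Sample variance = 199.8252 / 102 = 1.9591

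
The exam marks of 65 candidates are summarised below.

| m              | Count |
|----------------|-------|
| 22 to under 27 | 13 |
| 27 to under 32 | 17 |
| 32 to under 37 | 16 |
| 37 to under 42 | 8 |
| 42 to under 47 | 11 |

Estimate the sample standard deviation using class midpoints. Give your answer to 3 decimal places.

Midpoints: 24.5, 29.5, 34.5, 39.5, 44.5
n = 65, Σfm = 2177.5, mean = 33.5000
Σfm² = 75906.25
Σf(m − x̄)² = Σfm² − (Σfm)²/n = 75906.25 − 2177.5²/65 = 2960.0000
Sample variance = 2960.0000 / 64 = 46.2500
Standard deviation = √46.2500 = 6.8007

6.801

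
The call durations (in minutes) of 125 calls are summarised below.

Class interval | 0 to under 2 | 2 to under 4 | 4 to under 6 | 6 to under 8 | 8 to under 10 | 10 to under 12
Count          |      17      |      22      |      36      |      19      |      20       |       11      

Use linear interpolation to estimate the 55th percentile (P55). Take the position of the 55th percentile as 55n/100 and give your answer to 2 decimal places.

Cumulative frequencies: 17, 39, 75, 94, 114, 125
n = 125; position = 55n/100 = 68.75.
This falls in the class 4 to under 6: L = 4, F = 39, f = 36, h = 2.
55th percentile ≈ 4 + ((68.75 − 39) / 36) × 2 = 5.6528

5.65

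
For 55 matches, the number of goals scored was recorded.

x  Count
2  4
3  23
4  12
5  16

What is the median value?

Cumulative frequencies: 4, 27, 39, 55
n = 55, so the median is the value in position (n+1)/2 = 28.
Position 28 falls at value 4.

4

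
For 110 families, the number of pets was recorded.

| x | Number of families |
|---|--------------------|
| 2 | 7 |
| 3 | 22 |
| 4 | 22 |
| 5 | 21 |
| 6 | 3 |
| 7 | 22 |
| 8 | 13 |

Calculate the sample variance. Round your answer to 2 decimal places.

3.50

Values: 2, 3, 4, 5, 6, 7, 8
n = 110, Σfx = 549, mean = 4.9909
Σfx² = 3121
Σf(x − x̄)² = Σfx² − (Σfx)²/n = 3121 − 549²/110 = 380.9909
Sample variance = 380.9909 / 109 = 3.4953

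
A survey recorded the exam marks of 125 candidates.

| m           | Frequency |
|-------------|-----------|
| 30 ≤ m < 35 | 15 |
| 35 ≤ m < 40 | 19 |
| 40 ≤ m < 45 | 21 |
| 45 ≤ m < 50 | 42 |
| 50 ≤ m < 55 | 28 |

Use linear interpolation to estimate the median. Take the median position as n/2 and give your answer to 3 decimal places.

45.893

Cumulative frequencies: 15, 34, 55, 97, 125
n = 125; position = n/2 = 62.5.
This falls in the class 45 ≤ m < 50: L = 45, F = 55, f = 42, h = 5.
Median ≈ 45 + ((62.5 − 55) / 42) × 5 = 45.8929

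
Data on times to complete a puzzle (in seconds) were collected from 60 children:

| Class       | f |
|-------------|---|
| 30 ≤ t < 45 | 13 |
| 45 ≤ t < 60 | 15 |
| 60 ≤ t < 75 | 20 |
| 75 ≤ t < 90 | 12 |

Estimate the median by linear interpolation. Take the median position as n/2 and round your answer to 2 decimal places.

61.50

Cumulative frequencies: 13, 28, 48, 60
n = 60; position = n/2 = 30.
This falls in the class 60 ≤ t < 75: L = 60, F = 28, f = 20, h = 15.
Median ≈ 60 + ((30 − 28) / 20) × 15 = 61.5000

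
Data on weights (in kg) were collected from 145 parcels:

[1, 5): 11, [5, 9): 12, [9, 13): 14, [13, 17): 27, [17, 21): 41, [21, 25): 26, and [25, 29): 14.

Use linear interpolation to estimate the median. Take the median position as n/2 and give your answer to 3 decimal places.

17.829

Cumulative frequencies: 11, 23, 37, 64, 105, 131, 145
n = 145; position = n/2 = 72.5.
This falls in the class [17, 21): L = 17, F = 64, f = 41, h = 4.
Median ≈ 17 + ((72.5 − 64) / 41) × 4 = 17.8293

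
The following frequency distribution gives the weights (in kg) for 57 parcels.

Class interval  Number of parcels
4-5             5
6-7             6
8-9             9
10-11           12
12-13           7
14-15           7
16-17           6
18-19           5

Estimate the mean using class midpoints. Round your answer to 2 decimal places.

Midpoints: 4.5, 6.5, 8.5, 10.5, 12.5, 14.5, 16.5, 18.5
Σfm = 5×4.5 + 6×6.5 + 9×8.5 + 12×10.5 + 7×12.5 + 7×14.5 + 6×16.5 + 5×18.5 = 644.5
n = Σf = 57
Mean = 644.5 / 57 = 11.3070

11.31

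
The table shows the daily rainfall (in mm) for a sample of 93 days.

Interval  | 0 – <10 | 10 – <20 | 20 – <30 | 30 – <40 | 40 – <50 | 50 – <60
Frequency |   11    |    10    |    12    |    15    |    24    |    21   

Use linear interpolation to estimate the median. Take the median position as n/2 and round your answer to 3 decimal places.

Cumulative frequencies: 11, 21, 33, 48, 72, 93
n = 93; position = n/2 = 46.5.
This falls in the class 30 – <40: L = 30, F = 33, f = 15, h = 10.
Median ≈ 30 + ((46.5 − 33) / 15) × 10 = 39.0000

39.000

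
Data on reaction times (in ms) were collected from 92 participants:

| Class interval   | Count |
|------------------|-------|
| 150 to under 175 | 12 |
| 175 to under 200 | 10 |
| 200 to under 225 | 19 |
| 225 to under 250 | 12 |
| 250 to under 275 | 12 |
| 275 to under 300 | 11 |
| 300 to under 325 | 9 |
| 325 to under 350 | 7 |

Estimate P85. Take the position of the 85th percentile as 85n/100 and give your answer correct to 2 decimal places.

Cumulative frequencies: 12, 22, 41, 53, 65, 76, 85, 92
n = 92; position = 85n/100 = 78.2.
This falls in the class 300 to under 325: L = 300, F = 76, f = 9, h = 25.
85th percentile ≈ 300 + ((78.2 − 76) / 9) × 25 = 306.1111

306.11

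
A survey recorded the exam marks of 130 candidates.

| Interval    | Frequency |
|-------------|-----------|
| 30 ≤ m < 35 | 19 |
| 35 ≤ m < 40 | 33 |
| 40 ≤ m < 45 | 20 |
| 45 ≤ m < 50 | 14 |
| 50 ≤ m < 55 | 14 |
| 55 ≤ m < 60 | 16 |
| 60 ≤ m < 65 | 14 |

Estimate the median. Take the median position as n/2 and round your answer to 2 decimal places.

Cumulative frequencies: 19, 52, 72, 86, 100, 116, 130
n = 130; position = n/2 = 65.
This falls in the class 40 ≤ m < 45: L = 40, F = 52, f = 20, h = 5.
Median ≈ 40 + ((65 − 52) / 20) × 5 = 43.2500

43.25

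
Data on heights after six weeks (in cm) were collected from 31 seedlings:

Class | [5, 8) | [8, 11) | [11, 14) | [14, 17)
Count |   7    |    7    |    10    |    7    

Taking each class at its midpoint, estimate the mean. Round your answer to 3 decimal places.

Midpoints: 6.5, 9.5, 12.5, 15.5
Σfm = 7×6.5 + 7×9.5 + 10×12.5 + 7×15.5 = 345.5
n = Σf = 31
Mean = 345.5 / 31 = 11.1452

11.145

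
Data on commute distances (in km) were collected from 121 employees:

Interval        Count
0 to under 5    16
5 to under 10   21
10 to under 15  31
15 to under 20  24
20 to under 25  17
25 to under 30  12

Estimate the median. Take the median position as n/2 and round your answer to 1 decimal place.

13.8

Cumulative frequencies: 16, 37, 68, 92, 109, 121
n = 121; position = n/2 = 60.5.
This falls in the class 10 to under 15: L = 10, F = 37, f = 31, h = 5.
Median ≈ 10 + ((60.5 − 37) / 31) × 5 = 13.7903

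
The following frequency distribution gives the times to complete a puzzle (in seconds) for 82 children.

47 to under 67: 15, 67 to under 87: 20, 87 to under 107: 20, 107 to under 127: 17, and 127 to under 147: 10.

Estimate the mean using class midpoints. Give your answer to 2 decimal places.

Midpoints: 57, 77, 97, 117, 137
Σfm = 15×57 + 20×77 + 20×97 + 17×117 + 10×137 = 7694
n = Σf = 82
Mean = 7694 / 82 = 93.8293

93.83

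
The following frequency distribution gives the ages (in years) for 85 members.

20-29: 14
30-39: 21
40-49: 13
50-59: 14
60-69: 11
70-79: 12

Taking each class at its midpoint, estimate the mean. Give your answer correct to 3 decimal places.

47.206

Midpoints: 24.5, 34.5, 44.5, 54.5, 64.5, 74.5
Σfm = 14×24.5 + 21×34.5 + 13×44.5 + 14×54.5 + 11×64.5 + 12×74.5 = 4012.5
n = Σf = 85
Mean = 4012.5 / 85 = 47.2059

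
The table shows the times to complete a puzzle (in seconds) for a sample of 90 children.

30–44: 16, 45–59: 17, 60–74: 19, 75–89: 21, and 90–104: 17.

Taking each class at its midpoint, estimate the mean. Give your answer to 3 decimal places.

68.000

Midpoints: 37, 52, 67, 82, 97
Σfm = 16×37 + 17×52 + 19×67 + 21×82 + 17×97 = 6120
n = Σf = 90
Mean = 6120 / 90 = 68.0000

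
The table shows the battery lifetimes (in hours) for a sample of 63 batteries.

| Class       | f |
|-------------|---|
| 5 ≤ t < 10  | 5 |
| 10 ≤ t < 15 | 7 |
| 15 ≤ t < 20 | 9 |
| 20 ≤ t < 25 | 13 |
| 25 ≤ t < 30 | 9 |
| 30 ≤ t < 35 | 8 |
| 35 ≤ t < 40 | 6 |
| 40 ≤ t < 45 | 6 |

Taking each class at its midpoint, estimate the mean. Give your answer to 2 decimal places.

Midpoints: 7.5, 12.5, 17.5, 22.5, 27.5, 32.5, 37.5, 42.5
Σfm = 5×7.5 + 7×12.5 + 9×17.5 + 13×22.5 + 9×27.5 + 8×32.5 + 6×37.5 + 6×42.5 = 1562.5
n = Σf = 63
Mean = 1562.5 / 63 = 24.8016

24.80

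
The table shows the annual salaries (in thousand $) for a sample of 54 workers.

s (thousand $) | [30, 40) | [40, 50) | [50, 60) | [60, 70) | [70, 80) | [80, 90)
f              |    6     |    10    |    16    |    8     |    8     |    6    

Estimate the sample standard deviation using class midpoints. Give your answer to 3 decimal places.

15.084

Midpoints: 35, 45, 55, 65, 75, 85
n = 54, Σfm = 3170, mean = 58.7037
Σfm² = 198150
Σf(m − x̄)² = Σfm² − (Σfm)²/n = 198150 − 3170²/54 = 12059.2593
Sample variance = 12059.2593 / 53 = 227.5332
Standard deviation = √227.5332 = 15.0842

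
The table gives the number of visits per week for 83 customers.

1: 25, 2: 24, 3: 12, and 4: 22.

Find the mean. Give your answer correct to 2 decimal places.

2.37

Values: 1, 2, 3, 4
Σfx = 25×1 + 24×2 + 12×3 + 22×4 = 197
n = Σf = 83
Mean = 197 / 83 = 2.3735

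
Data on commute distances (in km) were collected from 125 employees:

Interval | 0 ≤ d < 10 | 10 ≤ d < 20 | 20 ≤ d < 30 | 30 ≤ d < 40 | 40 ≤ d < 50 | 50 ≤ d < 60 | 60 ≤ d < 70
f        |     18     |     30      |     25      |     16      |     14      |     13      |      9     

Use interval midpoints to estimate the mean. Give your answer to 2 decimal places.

29.24

Midpoints: 5, 15, 25, 35, 45, 55, 65
Σfm = 18×5 + 30×15 + 25×25 + 16×35 + 14×45 + 13×55 + 9×65 = 3655
n = Σf = 125
Mean = 3655 / 125 = 29.2400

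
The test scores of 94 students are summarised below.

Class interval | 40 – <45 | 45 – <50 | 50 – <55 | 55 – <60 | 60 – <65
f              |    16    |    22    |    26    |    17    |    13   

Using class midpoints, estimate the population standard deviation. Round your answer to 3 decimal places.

Midpoints: 42.5, 47.5, 52.5, 57.5, 62.5
n = 94, Σfm = 4880, mean = 51.9149
Σfm² = 257187.5
Σf(m − x̄)² = Σfm² − (Σfm)²/n = 257187.5 − 4880²/94 = 3842.8191
Population variance = 3842.8191 / 94 = 40.8811
Standard deviation = √40.8811 = 6.3938

6.394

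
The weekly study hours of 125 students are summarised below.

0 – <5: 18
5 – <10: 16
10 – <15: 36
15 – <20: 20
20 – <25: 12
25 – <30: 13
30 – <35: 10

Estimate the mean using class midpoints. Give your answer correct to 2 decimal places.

15.34

Midpoints: 2.5, 7.5, 12.5, 17.5, 22.5, 27.5, 32.5
Σfm = 18×2.5 + 16×7.5 + 36×12.5 + 20×17.5 + 12×22.5 + 13×27.5 + 10×32.5 = 1917.5
n = Σf = 125
Mean = 1917.5 / 125 = 15.3400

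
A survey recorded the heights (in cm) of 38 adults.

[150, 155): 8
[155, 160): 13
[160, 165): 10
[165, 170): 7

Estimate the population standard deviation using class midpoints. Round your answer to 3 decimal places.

Midpoints: 152.5, 157.5, 162.5, 167.5
n = 38, Σfm = 6065, mean = 159.6053
Σfm² = 968987.5
Σf(m − x̄)² = Σfm² − (Σfm)²/n = 968987.5 − 6065²/38 = 981.5789
Population variance = 981.5789 / 38 = 25.8310
Standard deviation = √25.8310 = 5.0824

5.082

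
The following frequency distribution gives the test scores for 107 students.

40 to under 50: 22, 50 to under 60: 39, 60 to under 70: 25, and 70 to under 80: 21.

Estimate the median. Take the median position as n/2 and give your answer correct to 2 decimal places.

Cumulative frequencies: 22, 61, 86, 107
n = 107; position = n/2 = 53.5.
This falls in the class 50 to under 60: L = 50, F = 22, f = 39, h = 10.
Median ≈ 50 + ((53.5 − 22) / 39) × 10 = 58.0769

58.08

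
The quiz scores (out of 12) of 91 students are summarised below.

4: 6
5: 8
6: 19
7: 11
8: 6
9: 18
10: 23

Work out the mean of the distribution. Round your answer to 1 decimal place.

7.6

Values: 4, 5, 6, 7, 8, 9, 10
Σfx = 6×4 + 8×5 + 19×6 + 11×7 + 6×8 + 18×9 + 23×10 = 695
n = Σf = 91
Mean = 695 / 91 = 7.6374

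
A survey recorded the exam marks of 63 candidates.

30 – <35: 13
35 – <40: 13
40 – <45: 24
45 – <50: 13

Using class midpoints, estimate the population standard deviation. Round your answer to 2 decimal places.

Midpoints: 32.5, 37.5, 42.5, 47.5
n = 63, Σfm = 2547.5, mean = 40.4365
Σfm² = 104693.75
Σf(m − x̄)² = Σfm² − (Σfm)²/n = 104693.75 − 2547.5²/63 = 1681.7460
Population variance = 1681.7460 / 63 = 26.6944
Standard deviation = √26.6944 = 5.1667

5.17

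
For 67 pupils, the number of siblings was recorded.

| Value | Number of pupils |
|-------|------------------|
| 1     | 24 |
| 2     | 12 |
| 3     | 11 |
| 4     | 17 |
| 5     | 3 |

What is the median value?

2

Cumulative frequencies: 24, 36, 47, 64, 67
n = 67, so the median is the value in position (n+1)/2 = 34.
Position 34 falls at value 2.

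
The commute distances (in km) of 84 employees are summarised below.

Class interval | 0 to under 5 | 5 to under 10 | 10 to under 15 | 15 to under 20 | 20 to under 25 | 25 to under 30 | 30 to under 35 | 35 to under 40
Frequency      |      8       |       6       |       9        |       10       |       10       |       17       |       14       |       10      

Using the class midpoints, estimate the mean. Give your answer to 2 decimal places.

Midpoints: 2.5, 7.5, 12.5, 17.5, 22.5, 27.5, 32.5, 37.5
Σfm = 8×2.5 + 6×7.5 + 9×12.5 + 10×17.5 + 10×22.5 + 17×27.5 + 14×32.5 + 10×37.5 = 1875
n = Σf = 84
Mean = 1875 / 84 = 22.3214

22.32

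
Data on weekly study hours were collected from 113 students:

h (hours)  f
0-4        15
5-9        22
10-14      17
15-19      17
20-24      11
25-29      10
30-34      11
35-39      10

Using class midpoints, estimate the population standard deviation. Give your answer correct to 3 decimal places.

Midpoints: 2, 7, 12, 17, 22, 27, 32, 37
n = 113, Σfm = 1911, mean = 16.9115
Σfm² = 46067
Σf(m − x̄)² = Σfm² − (Σfm)²/n = 46067 − 1911²/113 = 13749.1150
Population variance = 13749.1150 / 113 = 121.6736
Standard deviation = √121.6736 = 11.0306

11.031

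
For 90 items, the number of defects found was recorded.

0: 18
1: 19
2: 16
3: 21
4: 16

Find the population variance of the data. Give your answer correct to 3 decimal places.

Values: 0, 1, 2, 3, 4
n = 90, Σfx = 178, mean = 1.9778
Σfx² = 528
Σf(x − x̄)² = Σfx² − (Σfx)²/n = 528 − 178²/90 = 175.9556
Population variance = 175.9556 / 90 = 1.9551

1.955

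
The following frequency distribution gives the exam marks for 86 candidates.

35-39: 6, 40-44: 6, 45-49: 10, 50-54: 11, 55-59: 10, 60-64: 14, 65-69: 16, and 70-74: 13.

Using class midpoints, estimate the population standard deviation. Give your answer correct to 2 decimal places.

Midpoints: 37, 42, 47, 52, 57, 62, 67, 72
n = 86, Σfm = 4962, mean = 57.6977
Σfm² = 296154
Σf(m − x̄)² = Σfm² − (Σfm)²/n = 296154 − 4962²/86 = 9858.1395
Population variance = 9858.1395 / 86 = 114.6295
Standard deviation = √114.6295 = 10.7065

10.71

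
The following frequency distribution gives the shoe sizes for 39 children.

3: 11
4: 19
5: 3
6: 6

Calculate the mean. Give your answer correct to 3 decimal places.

4.103

Values: 3, 4, 5, 6
Σfx = 11×3 + 19×4 + 3×5 + 6×6 = 160
n = Σf = 39
Mean = 160 / 39 = 4.1026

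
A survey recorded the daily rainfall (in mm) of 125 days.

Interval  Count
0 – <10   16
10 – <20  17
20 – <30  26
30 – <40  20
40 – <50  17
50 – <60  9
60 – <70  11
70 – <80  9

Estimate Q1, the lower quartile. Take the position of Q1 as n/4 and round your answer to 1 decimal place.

19.0

Cumulative frequencies: 16, 33, 59, 79, 96, 105, 116, 125
n = 125; position = n/4 = 31.25.
This falls in the class 10 – <20: L = 10, F = 16, f = 17, h = 10.
Lower quartile ≈ 10 + ((31.25 − 16) / 17) × 10 = 18.9706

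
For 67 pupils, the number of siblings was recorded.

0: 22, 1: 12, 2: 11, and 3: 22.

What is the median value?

1

Cumulative frequencies: 22, 34, 45, 67
n = 67, so the median is the value in position (n+1)/2 = 34.
Position 34 falls at value 1.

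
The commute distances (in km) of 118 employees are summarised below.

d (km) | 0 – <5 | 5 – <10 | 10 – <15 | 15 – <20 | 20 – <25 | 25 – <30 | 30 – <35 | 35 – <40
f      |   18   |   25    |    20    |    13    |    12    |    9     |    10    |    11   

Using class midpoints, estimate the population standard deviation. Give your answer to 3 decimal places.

Midpoints: 2.5, 7.5, 12.5, 17.5, 22.5, 27.5, 32.5, 37.5
n = 118, Σfm = 1965, mean = 16.6525
Σfm² = 47537.5
Σf(m − x̄)² = Σfm² − (Σfm)²/n = 47537.5 − 1965²/118 = 14815.2542
Population variance = 14815.2542 / 118 = 125.5530
Standard deviation = √125.5530 = 11.2050

11.205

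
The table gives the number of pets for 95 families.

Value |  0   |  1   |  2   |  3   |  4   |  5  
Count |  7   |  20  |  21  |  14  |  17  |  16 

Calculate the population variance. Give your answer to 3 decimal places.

Values: 0, 1, 2, 3, 4, 5
n = 95, Σfx = 252, mean = 2.6526
Σfx² = 902
Σf(x − x̄)² = Σfx² − (Σfx)²/n = 902 − 252²/95 = 233.5368
Population variance = 233.5368 / 95 = 2.4583

2.458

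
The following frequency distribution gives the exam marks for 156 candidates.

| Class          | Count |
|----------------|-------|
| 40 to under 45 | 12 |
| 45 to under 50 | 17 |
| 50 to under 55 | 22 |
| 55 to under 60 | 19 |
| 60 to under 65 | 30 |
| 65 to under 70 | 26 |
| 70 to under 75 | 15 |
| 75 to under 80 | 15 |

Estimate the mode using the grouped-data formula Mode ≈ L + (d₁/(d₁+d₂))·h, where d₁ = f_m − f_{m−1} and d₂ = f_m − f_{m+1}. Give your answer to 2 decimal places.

Modal class: 60 to under 65 (highest frequency 30).
d₁ = 30 − 19 = 11, d₂ = 30 − 26 = 4
Mode ≈ 60 + (11/(11+4)) × 5 = 60 + 3.6667 = 63.6667

63.67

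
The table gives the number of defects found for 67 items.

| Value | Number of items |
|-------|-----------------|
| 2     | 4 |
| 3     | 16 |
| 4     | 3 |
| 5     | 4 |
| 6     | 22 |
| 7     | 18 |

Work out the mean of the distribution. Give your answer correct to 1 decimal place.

5.2

Values: 2, 3, 4, 5, 6, 7
Σfx = 4×2 + 16×3 + 3×4 + 4×5 + 22×6 + 18×7 = 346
n = Σf = 67
Mean = 346 / 67 = 5.1642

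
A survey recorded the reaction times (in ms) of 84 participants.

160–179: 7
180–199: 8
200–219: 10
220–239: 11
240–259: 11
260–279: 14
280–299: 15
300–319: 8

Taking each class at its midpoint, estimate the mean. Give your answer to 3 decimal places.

Midpoints: 169.5, 189.5, 209.5, 229.5, 249.5, 269.5, 289.5, 309.5
Σfm = 7×169.5 + 8×189.5 + 10×209.5 + 11×229.5 + 11×249.5 + 14×269.5 + 15×289.5 + 8×309.5 = 20658
n = Σf = 84
Mean = 20658 / 84 = 245.9286

245.929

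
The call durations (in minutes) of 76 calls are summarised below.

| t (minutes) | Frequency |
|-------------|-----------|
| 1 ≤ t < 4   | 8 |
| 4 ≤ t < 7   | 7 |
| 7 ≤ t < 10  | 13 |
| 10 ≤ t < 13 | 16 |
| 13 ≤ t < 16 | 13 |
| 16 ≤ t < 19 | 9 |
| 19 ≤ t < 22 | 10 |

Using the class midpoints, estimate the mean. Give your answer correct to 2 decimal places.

11.89

Midpoints: 2.5, 5.5, 8.5, 11.5, 14.5, 17.5, 20.5
Σfm = 8×2.5 + 7×5.5 + 13×8.5 + 16×11.5 + 13×14.5 + 9×17.5 + 10×20.5 = 904
n = Σf = 76
Mean = 904 / 76 = 11.8947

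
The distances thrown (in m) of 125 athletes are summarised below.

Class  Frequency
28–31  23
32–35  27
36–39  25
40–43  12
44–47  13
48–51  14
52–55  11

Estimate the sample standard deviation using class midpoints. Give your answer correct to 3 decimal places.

7.739

Midpoints: 29.5, 33.5, 37.5, 41.5, 45.5, 49.5, 53.5
n = 125, Σfm = 4891.5, mean = 39.1320
Σfm² = 198841.25
Σf(m − x̄)² = Σfm² − (Σfm)²/n = 198841.25 − 4891.5²/125 = 7427.0720
Sample variance = 7427.0720 / 124 = 59.8957
Standard deviation = √59.8957 = 7.7392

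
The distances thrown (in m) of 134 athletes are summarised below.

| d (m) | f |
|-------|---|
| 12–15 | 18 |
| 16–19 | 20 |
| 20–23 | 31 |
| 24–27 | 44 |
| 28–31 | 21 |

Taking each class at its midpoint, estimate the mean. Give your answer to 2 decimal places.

Midpoints: 13.5, 17.5, 21.5, 25.5, 29.5
Σfm = 18×13.5 + 20×17.5 + 31×21.5 + 44×25.5 + 21×29.5 = 3001
n = Σf = 134
Mean = 3001 / 134 = 22.3955

22.40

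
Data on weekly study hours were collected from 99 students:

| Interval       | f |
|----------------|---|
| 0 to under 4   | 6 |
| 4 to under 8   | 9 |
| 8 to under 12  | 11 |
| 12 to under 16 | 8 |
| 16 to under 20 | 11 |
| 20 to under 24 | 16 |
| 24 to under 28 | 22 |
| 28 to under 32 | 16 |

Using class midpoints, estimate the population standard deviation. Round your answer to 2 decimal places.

8.71

Midpoints: 2, 6, 10, 14, 18, 22, 26, 30
n = 99, Σfm = 1890, mean = 19.0909
Σfm² = 43596
Σf(m − x̄)² = Σfm² − (Σfm)²/n = 43596 − 1890²/99 = 7514.1818
Population variance = 7514.1818 / 99 = 75.9008
Standard deviation = √75.9008 = 8.7121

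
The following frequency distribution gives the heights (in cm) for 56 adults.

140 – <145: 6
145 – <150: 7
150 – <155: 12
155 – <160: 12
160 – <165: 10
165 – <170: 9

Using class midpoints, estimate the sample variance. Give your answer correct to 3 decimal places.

61.558

Midpoints: 142.5, 147.5, 152.5, 157.5, 162.5, 167.5
n = 56, Σfm = 8740, mean = 156.0714
Σfm² = 1367450
Σf(m − x̄)² = Σfm² − (Σfm)²/n = 1367450 − 8740²/56 = 3385.7143
Sample variance = 3385.7143 / 55 = 61.5584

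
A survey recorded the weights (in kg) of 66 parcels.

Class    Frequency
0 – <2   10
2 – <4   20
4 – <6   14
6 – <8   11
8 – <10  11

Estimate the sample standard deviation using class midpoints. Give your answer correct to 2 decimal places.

2.65

Midpoints: 1, 3, 5, 7, 9
n = 66, Σfm = 316, mean = 4.7879
Σfm² = 1970
Σf(m − x̄)² = Σfm² − (Σfm)²/n = 1970 − 316²/66 = 457.0303
Sample variance = 457.0303 / 65 = 7.0312
Standard deviation = √7.0312 = 2.6516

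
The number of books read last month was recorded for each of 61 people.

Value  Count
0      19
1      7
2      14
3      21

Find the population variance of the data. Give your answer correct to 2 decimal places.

Values: 0, 1, 2, 3
n = 61, Σfx = 98, mean = 1.6066
Σfx² = 252
Σf(x − x̄)² = Σfx² − (Σfx)²/n = 252 − 98²/61 = 94.5574
Population variance = 94.5574 / 61 = 1.5501

1.55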